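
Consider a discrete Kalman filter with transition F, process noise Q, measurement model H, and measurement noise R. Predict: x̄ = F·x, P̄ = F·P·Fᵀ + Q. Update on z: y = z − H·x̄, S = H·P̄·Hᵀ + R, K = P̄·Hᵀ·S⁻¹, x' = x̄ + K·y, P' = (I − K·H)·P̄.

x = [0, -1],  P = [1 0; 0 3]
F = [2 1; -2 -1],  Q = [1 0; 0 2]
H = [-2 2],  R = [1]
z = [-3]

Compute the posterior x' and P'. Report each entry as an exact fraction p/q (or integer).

x̄ = F·x = [-1, 1]
P̄ = F·P·Fᵀ + Q = [8 -7; -7 9]
y = z − H·x̄ = [-7]
S = H·P̄·Hᵀ + R = [125]
K = P̄·Hᵀ·S⁻¹ = [-6/25; 32/125]
x' = x̄ + K·y = [17/25, -99/125]
P' = (I − K·H)·P̄ = [4/5 17/25; 17/25 101/125]

x' = [17/25, -99/125]
P' = [4/5 17/25; 17/25 101/125]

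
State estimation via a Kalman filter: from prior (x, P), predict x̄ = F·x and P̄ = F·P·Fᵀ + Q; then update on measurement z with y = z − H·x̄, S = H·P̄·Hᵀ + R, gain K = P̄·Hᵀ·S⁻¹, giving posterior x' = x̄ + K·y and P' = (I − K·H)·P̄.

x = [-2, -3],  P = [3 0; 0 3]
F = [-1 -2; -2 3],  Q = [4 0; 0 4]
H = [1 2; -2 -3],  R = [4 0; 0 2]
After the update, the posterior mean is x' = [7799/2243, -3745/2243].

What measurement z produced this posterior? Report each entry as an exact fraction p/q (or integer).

x̄ = F·x = [8, -5]
P̄ = F·P·Fᵀ + Q = [19 -12; -12 43]
S = H·P̄·Hᵀ + R = [147 -212; -212 321]
K = P̄·Hᵀ·S⁻¹ = [-2029/2243 -1354/2243; 1494/2243 253/2243]
x' − x̄ = [-10145/2243, 7470/2243] = K·y
y = (KᵀK)⁻¹·Kᵀ·(x' − x̄) = [5, 0]
z = y + H·x̄ = [5, 0] + [-2, -1] = [3, -1]

z = [3, -1]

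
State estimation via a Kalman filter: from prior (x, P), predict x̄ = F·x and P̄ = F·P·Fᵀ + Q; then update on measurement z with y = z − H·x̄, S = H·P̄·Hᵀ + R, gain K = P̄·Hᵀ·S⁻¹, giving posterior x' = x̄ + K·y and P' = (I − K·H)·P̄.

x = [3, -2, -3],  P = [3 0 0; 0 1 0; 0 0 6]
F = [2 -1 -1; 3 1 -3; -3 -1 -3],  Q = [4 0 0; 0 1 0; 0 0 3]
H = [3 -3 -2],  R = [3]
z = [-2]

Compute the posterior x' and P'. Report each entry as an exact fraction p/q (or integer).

x̄ = F·x = [11, 16, 2]
P̄ = F·P·Fᵀ + Q = [23 35 1; 35 83 26; 1 26 85]
y = z − H·x̄ = [17]
S = H·P̄·Hᵀ + R = [967]
K = P̄·Hᵀ·S⁻¹ = [-38/967; -196/967; -245/967]
x' = x̄ + K·y = [9991/967, 12140/967, -2231/967]
P' = (I − K·H)·P̄ = [20797/967 26397/967 -8343/967; 26397/967 41845/967 -22878/967; -8343/967 -22878/967 22170/967]

x' = [9991/967, 12140/967, -2231/967]
P' = [20797/967 26397/967 -8343/967; 26397/967 41845/967 -22878/967; -8343/967 -22878/967 22170/967]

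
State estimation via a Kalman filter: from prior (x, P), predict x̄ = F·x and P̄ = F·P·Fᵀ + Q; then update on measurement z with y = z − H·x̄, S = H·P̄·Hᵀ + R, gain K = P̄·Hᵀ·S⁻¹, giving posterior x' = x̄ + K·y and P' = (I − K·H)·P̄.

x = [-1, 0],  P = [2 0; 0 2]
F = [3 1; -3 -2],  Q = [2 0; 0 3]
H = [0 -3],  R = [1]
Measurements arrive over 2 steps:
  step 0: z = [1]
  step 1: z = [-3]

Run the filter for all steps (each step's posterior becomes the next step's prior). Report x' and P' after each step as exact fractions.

step 0: x̄ = F·x = [-3, 3]
step 0: P̄ = F·P·Fᵀ + Q = [22 -22; -22 29]
step 0: y = z − H·x̄ = [10]
step 0: S = H·P̄·Hᵀ + R = [262]
step 0: K = P̄·Hᵀ·S⁻¹ = [33/131; -87/262]
step 0: x' = x̄ + K·y = [-63/131, -42/131]
step 0: P' = (I − K·H)·P̄ = [704/131 -11/131; -11/131 29/262]
step 1: x̄ = F·x = [-231/131, 273/131]
step 1: P̄ = F·P·Fᵀ + Q = [13093/262 -6266/131; -6266/131 6655/131]
step 1: y = z − H·x̄ = [426/131]
step 1: S = H·P̄·Hᵀ + R = [60026/131]
step 1: K = P̄·Hᵀ·S⁻¹ = [9399/30013; -19965/60026]
step 1: x' = x̄ + K·y = [-22359/30013, 30084/30013]
step 1: P' = (I − K·H)·P̄ = [302255/60026 -3133/30013; -3133/30013 6655/60026]

step 0: x' = [-63/131, -42/131], P' = [704/131 -11/131; -11/131 29/262]
step 1: x' = [-22359/30013, 30084/30013], P' = [302255/60026 -3133/30013; -3133/30013 6655/60026]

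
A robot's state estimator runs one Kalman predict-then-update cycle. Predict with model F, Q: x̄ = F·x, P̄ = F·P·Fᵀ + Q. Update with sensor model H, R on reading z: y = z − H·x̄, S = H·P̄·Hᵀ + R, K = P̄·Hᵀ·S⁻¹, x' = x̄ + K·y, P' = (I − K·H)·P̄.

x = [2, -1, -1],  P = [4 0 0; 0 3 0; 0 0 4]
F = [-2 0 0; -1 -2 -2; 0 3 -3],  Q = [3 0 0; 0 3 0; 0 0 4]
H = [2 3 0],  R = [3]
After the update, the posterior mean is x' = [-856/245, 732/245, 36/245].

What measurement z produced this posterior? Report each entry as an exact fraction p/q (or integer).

z = [2]

x̄ = F·x = [-4, 2, 0]
P̄ = F·P·Fᵀ + Q = [19 8 0; 8 35 6; 0 6 67]
S = H·P̄·Hᵀ + R = [490]
K = P̄·Hᵀ·S⁻¹ = [31/245; 121/490; 9/245]
x' − x̄ = [124/245, 242/245, 36/245] = K·y
y = (KᵀK)⁻¹·Kᵀ·(x' − x̄) = [4]
z = y + H·x̄ = [4] + [-2] = [2]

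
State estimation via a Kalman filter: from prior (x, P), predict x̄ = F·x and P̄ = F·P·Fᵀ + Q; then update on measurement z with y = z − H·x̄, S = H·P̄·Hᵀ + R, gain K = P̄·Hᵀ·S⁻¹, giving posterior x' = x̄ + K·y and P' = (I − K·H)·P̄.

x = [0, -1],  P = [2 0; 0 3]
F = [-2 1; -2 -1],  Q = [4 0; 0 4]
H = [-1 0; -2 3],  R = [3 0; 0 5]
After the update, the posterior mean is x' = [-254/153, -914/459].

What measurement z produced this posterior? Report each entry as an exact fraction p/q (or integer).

z = [2, -3]

x̄ = F·x = [-1, 1]
P̄ = F·P·Fᵀ + Q = [15 5; 5 15]
S = H·P̄·Hᵀ + R = [18 15; 15 140]
K = P̄·Hᵀ·S⁻¹ = [-125/153 -1/51; -245/459 47/153]
x' − x̄ = [-101/153, -1373/459] = K·y
y = (KᵀK)⁻¹·Kᵀ·(x' − x̄) = [1, -8]
z = y + H·x̄ = [1, -8] + [1, 5] = [2, -3]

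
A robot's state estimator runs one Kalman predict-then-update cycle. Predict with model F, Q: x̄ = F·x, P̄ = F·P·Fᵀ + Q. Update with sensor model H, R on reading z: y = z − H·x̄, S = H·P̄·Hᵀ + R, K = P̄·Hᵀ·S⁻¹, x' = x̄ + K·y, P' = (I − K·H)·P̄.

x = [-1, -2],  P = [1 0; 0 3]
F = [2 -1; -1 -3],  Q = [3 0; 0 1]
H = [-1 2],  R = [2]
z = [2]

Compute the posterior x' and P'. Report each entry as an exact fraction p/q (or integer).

x̄ = F·x = [0, 7]
P̄ = F·P·Fᵀ + Q = [10 7; 7 29]
y = z − H·x̄ = [-12]
S = H·P̄·Hᵀ + R = [100]
K = P̄·Hᵀ·S⁻¹ = [1/25; 51/100]
x' = x̄ + K·y = [-12/25, 22/25]
P' = (I − K·H)·P̄ = [246/25 124/25; 124/25 299/100]

x' = [-12/25, 22/25]
P' = [246/25 124/25; 124/25 299/100]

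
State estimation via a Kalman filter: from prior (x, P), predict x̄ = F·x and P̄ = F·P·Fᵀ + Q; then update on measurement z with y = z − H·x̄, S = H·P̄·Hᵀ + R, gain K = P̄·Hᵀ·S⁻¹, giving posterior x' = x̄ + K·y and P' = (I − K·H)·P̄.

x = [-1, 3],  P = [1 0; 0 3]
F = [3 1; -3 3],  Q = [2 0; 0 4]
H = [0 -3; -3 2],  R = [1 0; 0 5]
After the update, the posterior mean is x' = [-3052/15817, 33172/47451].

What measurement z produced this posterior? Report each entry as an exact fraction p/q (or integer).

z = [-2, 2]

x̄ = F·x = [0, 12]
P̄ = F·P·Fᵀ + Q = [14 0; 0 40]
S = H·P̄·Hᵀ + R = [361 -240; -240 291]
K = P̄·Hᵀ·S⁻¹ = [-3360/15817 -5054/15817; -5240/15817 80/47451]
x' − x̄ = [-3052/15817, -536240/47451] = K·y
y = (KᵀK)⁻¹·Kᵀ·(x' − x̄) = [34, -22]
z = y + H·x̄ = [34, -22] + [-36, 24] = [-2, 2]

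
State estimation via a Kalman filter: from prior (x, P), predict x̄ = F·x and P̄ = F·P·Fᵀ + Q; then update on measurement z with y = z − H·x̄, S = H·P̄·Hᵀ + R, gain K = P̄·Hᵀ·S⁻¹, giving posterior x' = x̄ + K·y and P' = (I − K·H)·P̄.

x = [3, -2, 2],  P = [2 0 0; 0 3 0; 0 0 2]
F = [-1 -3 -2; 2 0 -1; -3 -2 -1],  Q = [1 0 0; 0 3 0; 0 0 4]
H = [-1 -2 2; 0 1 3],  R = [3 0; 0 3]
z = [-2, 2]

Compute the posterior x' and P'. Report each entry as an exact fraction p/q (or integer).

x' = [8659/3007, 2721/12028, 3369/6014]
P' = [22958/3007 -7020/3007 3556/3007; -7020/3007 15237/12028 -2001/6014; 3556/3007 -2001/6014 1229/3007]

x̄ = F·x = [-1, 4, -7]
P̄ = F·P·Fᵀ + Q = [38 0 28; 0 13 -10; 28 -10 36]
y = z − H·x̄ = [19, 19]
S = H·P̄·Hᵀ + R = [205 146; 146 280]
K = P̄·Hᵀ·S⁻¹ = [-602/3007 1216/3007; -1733/6014 1077/12028; 301/3007 1791/6014]
x' = x̄ + K·y = [8659/3007, 2721/12028, 3369/6014]
P' = (I − K·H)·P̄ = [22958/3007 -7020/3007 3556/3007; -7020/3007 15237/12028 -2001/6014; 3556/3007 -2001/6014 1229/3007]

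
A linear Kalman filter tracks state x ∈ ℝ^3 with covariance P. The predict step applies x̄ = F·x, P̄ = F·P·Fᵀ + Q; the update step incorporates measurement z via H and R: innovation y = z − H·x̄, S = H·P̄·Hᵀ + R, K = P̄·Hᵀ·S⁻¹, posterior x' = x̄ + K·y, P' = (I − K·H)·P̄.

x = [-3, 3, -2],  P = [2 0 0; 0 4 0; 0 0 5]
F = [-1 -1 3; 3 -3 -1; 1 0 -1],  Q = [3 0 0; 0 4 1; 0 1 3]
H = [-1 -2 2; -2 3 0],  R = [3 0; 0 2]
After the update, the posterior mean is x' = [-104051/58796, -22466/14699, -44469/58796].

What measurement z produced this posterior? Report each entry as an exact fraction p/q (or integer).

z = [3, -1]

x̄ = F·x = [-6, -16, -1]
P̄ = F·P·Fᵀ + Q = [54 -9 -17; -9 63 12; -17 12 10]
S = H·P̄·Hᵀ + R = [285 -139; -139 893]
K = P̄·Hᵀ·S⁻¹ = [-81275/235184 -48205/235184; -13569/58796 11517/58796; 21339/235184 21757/235184]
x' − x̄ = [248725/58796, 212718/14699, 14327/58796] = K·y
y = (KᵀK)⁻¹·Kᵀ·(x' − x̄) = [-33, 35]
z = y + H·x̄ = [-33, 35] + [36, -36] = [3, -1]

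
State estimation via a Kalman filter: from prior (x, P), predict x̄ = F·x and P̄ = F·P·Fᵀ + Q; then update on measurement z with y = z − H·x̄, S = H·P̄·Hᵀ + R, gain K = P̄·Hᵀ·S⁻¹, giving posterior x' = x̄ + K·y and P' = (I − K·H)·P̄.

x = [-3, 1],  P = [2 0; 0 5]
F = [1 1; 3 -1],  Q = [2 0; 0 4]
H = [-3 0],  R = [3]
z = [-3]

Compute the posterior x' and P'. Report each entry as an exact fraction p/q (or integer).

x' = [25/28, -271/28]
P' = [9/28 1/28; 1/28 753/28]

x̄ = F·x = [-2, -10]
P̄ = F·P·Fᵀ + Q = [9 1; 1 27]
y = z − H·x̄ = [-9]
S = H·P̄·Hᵀ + R = [84]
K = P̄·Hᵀ·S⁻¹ = [-9/28; -1/28]
x' = x̄ + K·y = [25/28, -271/28]
P' = (I − K·H)·P̄ = [9/28 1/28; 1/28 753/28]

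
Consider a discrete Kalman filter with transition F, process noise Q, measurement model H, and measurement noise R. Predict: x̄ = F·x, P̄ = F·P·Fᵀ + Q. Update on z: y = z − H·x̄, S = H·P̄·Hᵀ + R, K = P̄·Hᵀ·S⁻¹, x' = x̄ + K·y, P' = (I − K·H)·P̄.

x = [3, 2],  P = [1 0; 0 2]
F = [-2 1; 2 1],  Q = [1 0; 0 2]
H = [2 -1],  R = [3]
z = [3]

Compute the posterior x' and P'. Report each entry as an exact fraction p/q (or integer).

x̄ = F·x = [-4, 8]
P̄ = F·P·Fᵀ + Q = [7 -2; -2 8]
y = z − H·x̄ = [19]
S = H·P̄·Hᵀ + R = [47]
K = P̄·Hᵀ·S⁻¹ = [16/47; -12/47]
x' = x̄ + K·y = [116/47, 148/47]
P' = (I − K·H)·P̄ = [73/47 98/47; 98/47 232/47]

x' = [116/47, 148/47]
P' = [73/47 98/47; 98/47 232/47]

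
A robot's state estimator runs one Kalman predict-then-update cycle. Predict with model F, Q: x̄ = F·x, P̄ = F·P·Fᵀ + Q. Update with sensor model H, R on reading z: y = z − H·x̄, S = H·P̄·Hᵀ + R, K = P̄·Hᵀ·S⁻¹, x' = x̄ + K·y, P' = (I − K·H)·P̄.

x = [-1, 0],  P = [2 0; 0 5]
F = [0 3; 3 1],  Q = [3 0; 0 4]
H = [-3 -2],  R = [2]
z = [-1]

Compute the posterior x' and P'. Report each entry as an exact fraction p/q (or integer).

x' = [609/361, -1473/722]
P' = [2190/361 -3198/361; -3198/361 9693/722]

x̄ = F·x = [0, -3]
P̄ = F·P·Fᵀ + Q = [48 15; 15 27]
y = z − H·x̄ = [-7]
S = H·P̄·Hᵀ + R = [722]
K = P̄·Hᵀ·S⁻¹ = [-87/361; -99/722]
x' = x̄ + K·y = [609/361, -1473/722]
P' = (I − K·H)·P̄ = [2190/361 -3198/361; -3198/361 9693/722]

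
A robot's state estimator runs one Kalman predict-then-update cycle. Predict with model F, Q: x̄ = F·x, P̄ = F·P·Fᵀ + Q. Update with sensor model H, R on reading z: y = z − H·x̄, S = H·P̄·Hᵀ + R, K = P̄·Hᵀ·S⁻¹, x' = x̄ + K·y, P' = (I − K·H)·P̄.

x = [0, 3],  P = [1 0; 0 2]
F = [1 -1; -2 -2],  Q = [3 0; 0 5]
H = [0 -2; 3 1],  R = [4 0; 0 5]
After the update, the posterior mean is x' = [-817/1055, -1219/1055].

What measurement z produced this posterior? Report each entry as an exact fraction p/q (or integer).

x̄ = F·x = [-3, -6]
P̄ = F·P·Fᵀ + Q = [6 2; 2 17]
S = H·P̄·Hᵀ + R = [72 -46; -46 88]
K = P̄·Hᵀ·S⁻¹ = [142/1055 314/1055; -967/2110 23/1055]
x' − x̄ = [2348/1055, 5111/1055] = K·y
y = (KᵀK)⁻¹·Kᵀ·(x' − x̄) = [-10, 12]
z = y + H·x̄ = [-10, 12] + [12, -15] = [2, -3]

z = [2, -3]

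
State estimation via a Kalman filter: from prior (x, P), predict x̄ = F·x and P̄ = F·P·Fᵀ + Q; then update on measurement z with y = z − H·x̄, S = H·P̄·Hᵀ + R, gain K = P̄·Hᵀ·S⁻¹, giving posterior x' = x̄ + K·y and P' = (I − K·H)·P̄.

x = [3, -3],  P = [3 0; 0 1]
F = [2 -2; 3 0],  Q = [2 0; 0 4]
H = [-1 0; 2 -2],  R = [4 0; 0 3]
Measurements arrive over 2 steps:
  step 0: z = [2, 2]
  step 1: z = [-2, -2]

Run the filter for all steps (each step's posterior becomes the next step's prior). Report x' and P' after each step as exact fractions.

step 0: x' = [6/11, -31/55], P' = [36/11 36/11; 36/11 219/55]
step 1: x' = [111778/55589, 1159842/389123], P' = [114380/55589 111872/55589; 111872/55589 1051376/389123]

step 0: x̄ = F·x = [12, 9]
step 0: P̄ = F·P·Fᵀ + Q = [18 18; 18 31]
step 0: y = z − H·x̄ = [14, -4]
step 0: S = H·P̄·Hᵀ + R = [22 0; 0 55]
step 0: K = P̄·Hᵀ·S⁻¹ = [-9/11 0; -9/11 -26/55]
step 0: x' = x̄ + K·y = [6/11, -31/55]
step 0: P' = (I − K·H)·P̄ = [36/11 36/11; 36/11 219/55]
step 1: x̄ = F·x = [122/55, 18/11]
step 1: P̄ = F·P·Fᵀ + Q = [266/55 0; 0 368/11]
step 1: y = z − H·x̄ = [12/55, -174/55]
step 1: S = H·P̄·Hᵀ + R = [486/55 -532/55; -532/55 8589/55]
step 1: K = P̄·Hᵀ·S⁻¹ = [-28595/55589 1672/55589; -27968/55589 -178848/389123]
step 1: x' = x̄ + K·y = [111778/55589, 1159842/389123]
step 1: P' = (I − K·H)·P̄ = [114380/55589 111872/55589; 111872/55589 1051376/389123]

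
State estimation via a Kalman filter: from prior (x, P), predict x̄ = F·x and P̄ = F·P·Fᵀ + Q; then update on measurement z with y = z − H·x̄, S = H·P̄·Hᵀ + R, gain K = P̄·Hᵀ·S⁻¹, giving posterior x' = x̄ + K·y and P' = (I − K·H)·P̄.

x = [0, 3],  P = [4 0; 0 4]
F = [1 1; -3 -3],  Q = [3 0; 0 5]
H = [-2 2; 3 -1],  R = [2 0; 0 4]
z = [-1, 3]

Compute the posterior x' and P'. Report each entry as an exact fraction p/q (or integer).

x' = [2871/3580, 89/716]
P' = [2483/3580 577/716; 577/716 983/716]

x̄ = F·x = [3, -9]
P̄ = F·P·Fᵀ + Q = [11 -24; -24 77]
y = z − H·x̄ = [23, -15]
S = H·P̄·Hᵀ + R = [546 -412; -412 324]
K = P̄·Hᵀ·S⁻¹ = [201/1790 1141/3580; 203/358 187/716]
x' = x̄ + K·y = [2871/3580, 89/716]
P' = (I − K·H)·P̄ = [2483/3580 577/716; 577/716 983/716]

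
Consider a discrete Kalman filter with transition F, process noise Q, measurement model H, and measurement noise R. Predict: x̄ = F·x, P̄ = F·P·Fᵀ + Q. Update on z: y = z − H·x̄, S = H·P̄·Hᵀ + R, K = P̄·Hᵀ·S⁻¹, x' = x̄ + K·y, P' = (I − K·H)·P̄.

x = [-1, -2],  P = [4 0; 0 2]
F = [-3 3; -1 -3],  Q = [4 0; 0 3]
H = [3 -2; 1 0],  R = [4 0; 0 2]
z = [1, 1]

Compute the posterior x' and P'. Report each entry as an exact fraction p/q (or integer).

x' = [2657/1821, 1141/607]
P' = [2944/1821 1410/607; 1410/607 2609/607]

x̄ = F·x = [-3, 7]
P̄ = F·P·Fᵀ + Q = [58 -6; -6 25]
y = z − H·x̄ = [24, 4]
S = H·P̄·Hᵀ + R = [698 186; 186 60]
K = P̄·Hᵀ·S⁻¹ = [31/607 1472/1821; -247/607 705/607]
x' = x̄ + K·y = [2657/1821, 1141/607]
P' = (I − K·H)·P̄ = [2944/1821 1410/607; 1410/607 2609/607]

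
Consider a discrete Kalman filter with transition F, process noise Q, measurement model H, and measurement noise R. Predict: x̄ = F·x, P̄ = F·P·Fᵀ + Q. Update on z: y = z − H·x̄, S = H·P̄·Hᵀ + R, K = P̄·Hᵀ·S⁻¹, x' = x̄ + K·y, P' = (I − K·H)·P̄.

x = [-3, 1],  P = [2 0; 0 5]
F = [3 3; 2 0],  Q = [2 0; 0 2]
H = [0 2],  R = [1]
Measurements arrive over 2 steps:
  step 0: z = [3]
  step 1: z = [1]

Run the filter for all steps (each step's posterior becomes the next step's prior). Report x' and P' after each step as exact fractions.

step 0: x' = [114/41, 54/41], P' = [2089/41 12/41; 12/41 10/41]
step 1: x' = [160212/33793, 17104/33793], P' = [312413/33793 12606/33793; 12606/33793 8438/33793]

step 0: x̄ = F·x = [-6, -6]
step 0: P̄ = F·P·Fᵀ + Q = [65 12; 12 10]
step 0: y = z − H·x̄ = [15]
step 0: S = H·P̄·Hᵀ + R = [41]
step 0: K = P̄·Hᵀ·S⁻¹ = [24/41; 20/41]
step 0: x' = x̄ + K·y = [114/41, 54/41]
step 0: P' = (I − K·H)·P̄ = [2089/41 12/41; 12/41 10/41]
step 1: x̄ = F·x = [504/41, 228/41]
step 1: P̄ = F·P·Fᵀ + Q = [19189/41 12606/41; 12606/41 8438/41]
step 1: y = z − H·x̄ = [-415/41]
step 1: S = H·P̄·Hᵀ + R = [33793/41]
step 1: K = P̄·Hᵀ·S⁻¹ = [25212/33793; 16876/33793]
step 1: x' = x̄ + K·y = [160212/33793, 17104/33793]
step 1: P' = (I − K·H)·P̄ = [312413/33793 12606/33793; 12606/33793 8438/33793]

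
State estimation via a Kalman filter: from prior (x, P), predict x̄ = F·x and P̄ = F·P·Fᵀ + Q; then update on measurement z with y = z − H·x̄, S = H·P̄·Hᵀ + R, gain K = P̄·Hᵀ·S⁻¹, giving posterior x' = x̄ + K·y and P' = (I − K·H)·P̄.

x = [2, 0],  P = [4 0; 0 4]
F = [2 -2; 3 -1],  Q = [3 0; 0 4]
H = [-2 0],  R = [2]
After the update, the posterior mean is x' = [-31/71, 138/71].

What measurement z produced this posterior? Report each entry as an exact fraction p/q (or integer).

x̄ = F·x = [4, 6]
P̄ = F·P·Fᵀ + Q = [35 32; 32 44]
S = H·P̄·Hᵀ + R = [142]
K = P̄·Hᵀ·S⁻¹ = [-35/71; -32/71]
x' − x̄ = [-315/71, -288/71] = K·y
y = (KᵀK)⁻¹·Kᵀ·(x' − x̄) = [9]
z = y + H·x̄ = [9] + [-8] = [1]

z = [1]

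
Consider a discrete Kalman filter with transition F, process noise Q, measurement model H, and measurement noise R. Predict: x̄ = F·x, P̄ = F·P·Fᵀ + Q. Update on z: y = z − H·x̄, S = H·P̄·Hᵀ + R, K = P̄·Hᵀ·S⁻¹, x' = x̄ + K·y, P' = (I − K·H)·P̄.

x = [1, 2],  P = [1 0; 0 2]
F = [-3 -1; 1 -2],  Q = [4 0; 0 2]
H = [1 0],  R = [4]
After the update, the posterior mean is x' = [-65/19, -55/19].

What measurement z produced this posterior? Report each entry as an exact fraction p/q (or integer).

z = [-3]

x̄ = F·x = [-5, -3]
P̄ = F·P·Fᵀ + Q = [15 1; 1 11]
S = H·P̄·Hᵀ + R = [19]
K = P̄·Hᵀ·S⁻¹ = [15/19; 1/19]
x' − x̄ = [30/19, 2/19] = K·y
y = (KᵀK)⁻¹·Kᵀ·(x' − x̄) = [2]
z = y + H·x̄ = [2] + [-5] = [-3]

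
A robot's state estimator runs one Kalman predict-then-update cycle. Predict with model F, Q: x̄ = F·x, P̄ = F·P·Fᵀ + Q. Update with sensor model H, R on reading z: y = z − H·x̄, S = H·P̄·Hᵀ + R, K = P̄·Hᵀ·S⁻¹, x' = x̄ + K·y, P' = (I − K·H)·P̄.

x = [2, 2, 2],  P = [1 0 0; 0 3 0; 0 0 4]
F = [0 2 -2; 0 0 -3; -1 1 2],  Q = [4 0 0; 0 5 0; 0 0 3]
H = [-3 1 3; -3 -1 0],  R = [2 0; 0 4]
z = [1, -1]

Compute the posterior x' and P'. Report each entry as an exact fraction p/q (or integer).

x̄ = F·x = [0, -6, 4]
P̄ = F·P·Fᵀ + Q = [32 24 -10; 24 41 -24; -10 -24 23]
y = z − H·x̄ = [-5, -7]
S = H·P̄·Hᵀ + R = [430 409; 409 477]
K = P̄·Hᵀ·S⁻¹ = [426/37829 -9882/37829; -2914/37829 -6463/37829; 13689/37829 -7455/37829]
x' = x̄ + K·y = [67044/37829, -167163/37829, 135056/37829]
P' = (I − K·H)·P̄ = [68140/37829 -164892/37829 123388/37829; -164892/37829 520528/37829 -340344/37829; 123388/37829 -340344/37829 245962/37829]

x' = [67044/37829, -167163/37829, 135056/37829]
P' = [68140/37829 -164892/37829 123388/37829; -164892/37829 520528/37829 -340344/37829; 123388/37829 -340344/37829 245962/37829]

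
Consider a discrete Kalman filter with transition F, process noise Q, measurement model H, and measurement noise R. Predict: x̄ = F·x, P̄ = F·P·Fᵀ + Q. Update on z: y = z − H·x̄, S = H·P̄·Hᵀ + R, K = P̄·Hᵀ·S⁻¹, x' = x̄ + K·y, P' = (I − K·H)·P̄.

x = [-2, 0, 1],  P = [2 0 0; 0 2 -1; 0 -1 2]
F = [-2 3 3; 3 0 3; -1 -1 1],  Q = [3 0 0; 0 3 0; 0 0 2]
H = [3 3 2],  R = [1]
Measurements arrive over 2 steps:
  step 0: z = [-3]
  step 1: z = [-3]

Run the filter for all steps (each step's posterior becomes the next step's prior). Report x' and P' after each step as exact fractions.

step 0: x' = [2975/683, -4443/683, 1188/683], P' = [12411/683 -11853/683 -794/683; -11853/683 13641/683 -2625/683; -794/683 -2625/683 5149/683]
step 1: x' = [-40806297/1850747, 33835941/1850747, 7678255/1850747], P' = [479718985/1850747 -434414721/1850747 -67694465/1850747; -434414721/1850747 395066373/1850747 59021652/1850747; -67694465/1850747 59021652/1850747 13080144/1850747]

step 0: x̄ = F·x = [7, -3, 3]
step 0: P̄ = F·P·Fᵀ + Q = [29 -3 4; -3 39 3; 4 3 10]
step 0: y = z − H·x̄ = [-21]
step 0: S = H·P̄·Hᵀ + R = [683]
step 0: K = P̄·Hᵀ·S⁻¹ = [86/683; 114/683; 41/683]
step 0: x' = x̄ + K·y = [2975/683, -4443/683, 1188/683]
step 0: P' = (I − K·H)·P̄ = [12411/683 -11853/683 -794/683; -11853/683 13641/683 -2625/683; -794/683 -2625/683 5149/683]
step 1: x̄ = F·x = [-15715/683, 12489/683, 2656/683]
step 1: P̄ = F·P·Fᵀ + Q = [325317/683 -160809/683 15169/683; -160809/683 145797/683 21648/683; 15169/683 21648/683 15699/683]
step 1: y = z − H·x̄ = [2317/683]
step 1: S = H·P̄·Hᵀ + R = [1850747/683]
step 1: K = P̄·Hᵀ·S⁻¹ = [523862/1850747; -1740/1850747; 141849/1850747]
step 1: x' = x̄ + K·y = [-40806297/1850747, 33835941/1850747, 7678255/1850747]
step 1: P' = (I − K·H)·P̄ = [479718985/1850747 -434414721/1850747 -67694465/1850747; -434414721/1850747 395066373/1850747 59021652/1850747; -67694465/1850747 59021652/1850747 13080144/1850747]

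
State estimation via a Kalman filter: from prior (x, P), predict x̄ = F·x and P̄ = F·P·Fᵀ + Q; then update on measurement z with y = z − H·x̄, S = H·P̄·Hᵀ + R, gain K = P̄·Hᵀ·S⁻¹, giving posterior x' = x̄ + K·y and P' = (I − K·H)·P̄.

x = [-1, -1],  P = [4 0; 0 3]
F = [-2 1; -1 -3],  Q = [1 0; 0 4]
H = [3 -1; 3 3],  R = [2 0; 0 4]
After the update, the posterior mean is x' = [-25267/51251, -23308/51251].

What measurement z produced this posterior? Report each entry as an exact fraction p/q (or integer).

x̄ = F·x = [1, 4]
P̄ = F·P·Fᵀ + Q = [20 -1; -1 35]
S = H·P̄·Hᵀ + R = [223 69; 69 481]
K = P̄·Hᵀ·S⁻¹ = [12704/51251 4251/51251; -12658/51251 12684/51251]
x' − x̄ = [-76518/51251, -228312/51251] = K·y
y = (KᵀK)⁻¹·Kᵀ·(x' − x̄) = [0, -18]
z = y + H·x̄ = [0, -18] + [-1, 15] = [-1, -3]

z = [-1, -3]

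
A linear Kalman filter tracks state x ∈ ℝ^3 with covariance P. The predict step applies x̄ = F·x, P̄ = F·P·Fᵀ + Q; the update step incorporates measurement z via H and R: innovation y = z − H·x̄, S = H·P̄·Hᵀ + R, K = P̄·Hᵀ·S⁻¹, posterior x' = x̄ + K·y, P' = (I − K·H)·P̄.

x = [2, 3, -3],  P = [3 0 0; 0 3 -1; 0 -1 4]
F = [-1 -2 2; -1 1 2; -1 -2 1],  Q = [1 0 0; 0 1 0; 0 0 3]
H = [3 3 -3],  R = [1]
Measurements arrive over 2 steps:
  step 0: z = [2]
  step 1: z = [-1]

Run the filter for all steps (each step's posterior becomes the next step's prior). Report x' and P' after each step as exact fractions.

step 0: x̄ = F·x = [-14, -5, -11]
step 0: P̄ = F·P·Fᵀ + Q = [40 15 29; 15 19 8; 29 8 26]
step 0: y = z − H·x̄ = [26]
step 0: S = H·P̄·Hᵀ + R = [370]
step 0: K = P̄·Hᵀ·S⁻¹ = [39/185; 39/185; 33/370]
step 0: x' = x̄ + K·y = [-1576/185, 89/185, -1606/185]
step 0: P' = (I − K·H)·P̄ = [4358/185 -267/185 4078/185; -267/185 473/185 193/185; 4078/185 193/185 8531/370]
step 1: x̄ = F·x = [-1814/185, -1547/185, -208/185]
step 1: P̄ = F·P·Fᵀ + Q = [4573/185 3509/185 321/185; 3509/185 7072/185 -1137/185; 321/185 -1137/185 2149/370]
step 1: y = z − H·x̄ = [9274/185]
step 1: S = H·P̄·Hᵀ + R = [385021/370]
step 1: K = P̄·Hᵀ·S⁻¹ = [3582/29617; 10044/55003; -11343/385021]
step 1: x' = x̄ + K·y = [-110842/29617, 43559/55003, -1001510/385021]
step 1: P' = (I − K·H)·P̄ = [281291/29617 -16985/4231 161202/29617; -16985/4231 194024/55003 -30129/55003; 161202/29617 -30129/55003 1888504/385021]

step 0: x' = [-1576/185, 89/185, -1606/185], P' = [4358/185 -267/185 4078/185; -267/185 473/185 193/185; 4078/185 193/185 8531/370]
step 1: x' = [-110842/29617, 43559/55003, -1001510/385021], P' = [281291/29617 -16985/4231 161202/29617; -16985/4231 194024/55003 -30129/55003; 161202/29617 -30129/55003 1888504/385021]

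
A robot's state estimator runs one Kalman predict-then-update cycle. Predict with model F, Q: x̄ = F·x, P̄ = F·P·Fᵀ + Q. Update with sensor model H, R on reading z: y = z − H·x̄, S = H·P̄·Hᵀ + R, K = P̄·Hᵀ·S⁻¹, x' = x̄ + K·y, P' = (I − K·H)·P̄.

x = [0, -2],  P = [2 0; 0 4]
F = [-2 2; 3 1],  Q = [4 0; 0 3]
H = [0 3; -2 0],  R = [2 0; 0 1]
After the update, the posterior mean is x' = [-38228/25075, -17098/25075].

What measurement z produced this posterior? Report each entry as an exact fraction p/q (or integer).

x̄ = F·x = [-4, -2]
P̄ = F·P·Fᵀ + Q = [28 -4; -4 25]
S = H·P̄·Hᵀ + R = [227 24; 24 113]
K = P̄·Hᵀ·S⁻¹ = [-12/25075 -12424/25075; 8283/25075 16/25075]
x' − x̄ = [62072/25075, 33052/25075] = K·y
y = (KᵀK)⁻¹·Kᵀ·(x' − x̄) = [4, -5]
z = y + H·x̄ = [4, -5] + [-6, 8] = [-2, 3]

z = [-2, 3]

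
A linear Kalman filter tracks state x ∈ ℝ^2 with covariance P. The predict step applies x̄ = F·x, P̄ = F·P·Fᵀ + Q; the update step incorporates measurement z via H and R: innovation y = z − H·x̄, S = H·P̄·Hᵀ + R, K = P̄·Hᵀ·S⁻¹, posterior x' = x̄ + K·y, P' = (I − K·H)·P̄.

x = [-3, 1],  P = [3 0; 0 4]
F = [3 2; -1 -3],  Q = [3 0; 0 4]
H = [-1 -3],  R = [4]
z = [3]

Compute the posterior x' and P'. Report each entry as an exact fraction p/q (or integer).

x̄ = F·x = [-7, 0]
P̄ = F·P·Fᵀ + Q = [46 -33; -33 43]
y = z − H·x̄ = [-4]
S = H·P̄·Hᵀ + R = [239]
K = P̄·Hᵀ·S⁻¹ = [53/239; -96/239]
x' = x̄ + K·y = [-1885/239, 384/239]
P' = (I − K·H)·P̄ = [8185/239 -2799/239; -2799/239 1061/239]

x' = [-1885/239, 384/239]
P' = [8185/239 -2799/239; -2799/239 1061/239]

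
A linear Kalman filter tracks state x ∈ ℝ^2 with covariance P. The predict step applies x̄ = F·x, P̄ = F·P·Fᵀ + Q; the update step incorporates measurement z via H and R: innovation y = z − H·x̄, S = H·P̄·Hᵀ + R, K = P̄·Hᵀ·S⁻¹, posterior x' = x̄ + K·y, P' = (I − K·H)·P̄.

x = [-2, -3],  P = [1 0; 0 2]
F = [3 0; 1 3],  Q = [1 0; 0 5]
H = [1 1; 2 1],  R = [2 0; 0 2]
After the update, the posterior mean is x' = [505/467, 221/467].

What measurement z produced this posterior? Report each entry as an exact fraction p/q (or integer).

x̄ = F·x = [-6, -11]
P̄ = F·P·Fᵀ + Q = [10 3; 3 24]
S = H·P̄·Hᵀ + R = [42 53; 53 78]
K = P̄·Hᵀ·S⁻¹ = [-205/467 277/467; 516/467 -171/467]
x' − x̄ = [3307/467, 5358/467] = K·y
y = (KᵀK)⁻¹·Kᵀ·(x' − x̄) = [19, 26]
z = y + H·x̄ = [19, 26] + [-17, -23] = [2, 3]

z = [2, 3]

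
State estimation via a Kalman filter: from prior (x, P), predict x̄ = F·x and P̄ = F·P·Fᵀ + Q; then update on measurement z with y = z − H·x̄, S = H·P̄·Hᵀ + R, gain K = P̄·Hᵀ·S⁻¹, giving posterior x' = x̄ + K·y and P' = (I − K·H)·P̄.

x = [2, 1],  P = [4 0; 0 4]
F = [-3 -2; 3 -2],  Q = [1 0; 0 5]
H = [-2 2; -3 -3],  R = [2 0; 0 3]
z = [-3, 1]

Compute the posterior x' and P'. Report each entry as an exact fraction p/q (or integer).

x' = [6988/12683, -11458/12683]
P' = [13158/63415 -2641/63415; -2641/63415 13162/63415]

x̄ = F·x = [-8, 4]
P̄ = F·P·Fᵀ + Q = [53 -20; -20 57]
y = z − H·x̄ = [-27, -11]
S = H·P̄·Hᵀ + R = [602 -24; -24 633]
K = P̄·Hᵀ·S⁻¹ = [-15799/63415 -10517/63415; 15803/63415 -10521/63415]
x' = x̄ + K·y = [6988/12683, -11458/12683]
P' = (I − K·H)·P̄ = [13158/63415 -2641/63415; -2641/63415 13162/63415]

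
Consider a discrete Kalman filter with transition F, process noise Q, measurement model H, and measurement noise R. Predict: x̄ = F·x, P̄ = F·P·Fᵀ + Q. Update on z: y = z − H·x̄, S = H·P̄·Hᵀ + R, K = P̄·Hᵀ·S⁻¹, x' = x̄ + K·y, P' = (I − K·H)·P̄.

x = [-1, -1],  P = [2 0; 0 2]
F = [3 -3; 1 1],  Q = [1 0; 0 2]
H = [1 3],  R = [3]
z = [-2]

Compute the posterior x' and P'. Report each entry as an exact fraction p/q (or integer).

x̄ = F·x = [0, -2]
P̄ = F·P·Fᵀ + Q = [37 0; 0 6]
y = z − H·x̄ = [4]
S = H·P̄·Hᵀ + R = [94]
K = P̄·Hᵀ·S⁻¹ = [37/94; 9/47]
x' = x̄ + K·y = [74/47, -58/47]
P' = (I − K·H)·P̄ = [2109/94 -333/47; -333/47 120/47]

x' = [74/47, -58/47]
P' = [2109/94 -333/47; -333/47 120/47]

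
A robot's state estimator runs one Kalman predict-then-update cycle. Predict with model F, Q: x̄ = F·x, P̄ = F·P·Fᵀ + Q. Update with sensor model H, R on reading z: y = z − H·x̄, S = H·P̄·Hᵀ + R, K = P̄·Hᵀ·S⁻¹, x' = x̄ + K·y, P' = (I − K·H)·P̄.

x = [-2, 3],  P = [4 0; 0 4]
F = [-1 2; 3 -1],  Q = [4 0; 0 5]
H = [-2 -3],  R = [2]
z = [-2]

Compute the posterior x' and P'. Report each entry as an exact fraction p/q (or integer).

x' = [1948/263, -1132/263]
P' = [6168/263 -4120/263; -4120/263 2810/263]

x̄ = F·x = [8, -9]
P̄ = F·P·Fᵀ + Q = [24 -20; -20 45]
y = z − H·x̄ = [-13]
S = H·P̄·Hᵀ + R = [263]
K = P̄·Hᵀ·S⁻¹ = [12/263; -95/263]
x' = x̄ + K·y = [1948/263, -1132/263]
P' = (I − K·H)·P̄ = [6168/263 -4120/263; -4120/263 2810/263]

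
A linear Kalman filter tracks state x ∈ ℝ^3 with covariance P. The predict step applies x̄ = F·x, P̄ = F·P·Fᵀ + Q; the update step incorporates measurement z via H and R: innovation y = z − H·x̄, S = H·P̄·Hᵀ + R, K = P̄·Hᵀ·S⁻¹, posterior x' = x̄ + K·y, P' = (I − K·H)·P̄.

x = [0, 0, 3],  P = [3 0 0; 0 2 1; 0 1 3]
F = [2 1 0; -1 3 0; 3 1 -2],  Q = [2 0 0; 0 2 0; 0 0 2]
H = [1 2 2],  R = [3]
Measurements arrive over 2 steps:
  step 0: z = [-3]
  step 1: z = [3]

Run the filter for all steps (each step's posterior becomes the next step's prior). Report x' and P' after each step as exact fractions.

step 0: x̄ = F·x = [0, 0, -6]
step 0: P̄ = F·P·Fᵀ + Q = [16 0 18; 0 23 -9; 18 -9 39]
step 0: y = z − H·x̄ = [9]
step 0: S = H·P̄·Hᵀ + R = [267]
step 0: K = P̄·Hᵀ·S⁻¹ = [52/267; 28/267; 26/89]
step 0: x' = x̄ + K·y = [156/89, 84/89, -300/89]
step 0: P' = (I − K·H)·P̄ = [1568/267 -1456/267 250/89; -1456/267 5357/267 -1529/89; 250/89 -1529/89 1443/89]
step 1: x̄ = F·x = [396/89, 96/89, 1152/89]
step 1: P̄ = F·P·Fᵀ + Q = [2113/89 1885/89 4553/89; 1885/89 59051/267 28741/267; 4553/89 28741/267 37931/267]
step 1: y = z − H·x̄ = [-2625/89]
step 1: S = H·P̄·Hᵀ + R = [234084/89]
step 1: K = P̄·Hᵀ·S⁻¹ = [14989/234084; 60413/234084; 49001/234084]
step 1: x' = x̄ + K·y = [199817/78028, -509783/78028, 528229/78028]
step 1: P' = (I − K·H)·P̄ = [3033139/234084 -5216653/234084 3722567/234084; -5216653/234084 10762931/234084 -2687995/78028; 3722567/234084 -2687995/78028 6276203/234084]

step 0: x' = [156/89, 84/89, -300/89], P' = [1568/267 -1456/267 250/89; -1456/267 5357/267 -1529/89; 250/89 -1529/89 1443/89]
step 1: x' = [199817/78028, -509783/78028, 528229/78028], P' = [3033139/234084 -5216653/234084 3722567/234084; -5216653/234084 10762931/234084 -2687995/78028; 3722567/234084 -2687995/78028 6276203/234084]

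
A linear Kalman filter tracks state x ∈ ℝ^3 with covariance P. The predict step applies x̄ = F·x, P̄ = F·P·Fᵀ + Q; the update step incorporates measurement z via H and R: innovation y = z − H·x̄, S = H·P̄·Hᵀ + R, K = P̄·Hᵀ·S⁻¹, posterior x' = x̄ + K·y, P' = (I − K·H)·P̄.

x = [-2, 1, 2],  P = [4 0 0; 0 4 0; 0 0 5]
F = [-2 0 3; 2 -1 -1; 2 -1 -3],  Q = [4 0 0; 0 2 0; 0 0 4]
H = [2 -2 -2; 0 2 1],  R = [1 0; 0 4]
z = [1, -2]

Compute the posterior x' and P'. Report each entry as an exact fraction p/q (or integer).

x̄ = F·x = [10, -7, -11]
P̄ = F·P·Fᵀ + Q = [65 -31 -61; -31 27 35; -61 35 69]
y = z − H·x̄ = [-55, 23]
S = H·P̄·Hᵀ + R = [1661 -702; -702 321]
K = P̄·Hᵀ·S⁻¹ = [112/313 125/313; 924/13459 17257/40377; -2784/13459 -781/40377]
x' = x̄ + K·y = [-155/313, -38188/40377, -2750/40377]
P' = (I − K·H)·P̄ = [552/313 4/313 492/313; 4/313 69898/40377 -70768/40377; 492/313 -70768/40377 138412/40377]

x' = [-155/313, -38188/40377, -2750/40377]
P' = [552/313 4/313 492/313; 4/313 69898/40377 -70768/40377; 492/313 -70768/40377 138412/40377]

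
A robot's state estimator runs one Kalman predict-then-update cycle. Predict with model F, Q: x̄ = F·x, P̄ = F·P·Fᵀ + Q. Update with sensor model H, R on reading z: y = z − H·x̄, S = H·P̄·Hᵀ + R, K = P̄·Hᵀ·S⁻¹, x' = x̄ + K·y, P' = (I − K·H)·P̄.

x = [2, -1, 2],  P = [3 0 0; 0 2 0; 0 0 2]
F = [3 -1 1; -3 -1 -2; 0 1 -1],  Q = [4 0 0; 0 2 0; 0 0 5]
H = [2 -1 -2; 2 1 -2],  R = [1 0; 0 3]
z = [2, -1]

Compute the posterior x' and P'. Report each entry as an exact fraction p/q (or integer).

x' = [1248/18311, -26998/18311, -4165/18311]
P' = [77273/18311 -2383/18311 75864/18311; -2383/18311 17189/18311 -6558/18311; 75864/18311 -6558/18311 78879/18311]

x̄ = F·x = [9, -9, -3]
P̄ = F·P·Fᵀ + Q = [35 -29 -4; -29 39 2; -4 2 9]
y = z − H·x̄ = [-31, -16]
S = H·P̄·Hᵀ + R = [372 169; 169 126]
K = P̄·Hᵀ·S⁻¹ = [5201/18311 145/18311; -8839/18311 8513/18311; 528/18311 -4196/18311]
x' = x̄ + K·y = [1248/18311, -26998/18311, -4165/18311]
P' = (I − K·H)·P̄ = [77273/18311 -2383/18311 75864/18311; -2383/18311 17189/18311 -6558/18311; 75864/18311 -6558/18311 78879/18311]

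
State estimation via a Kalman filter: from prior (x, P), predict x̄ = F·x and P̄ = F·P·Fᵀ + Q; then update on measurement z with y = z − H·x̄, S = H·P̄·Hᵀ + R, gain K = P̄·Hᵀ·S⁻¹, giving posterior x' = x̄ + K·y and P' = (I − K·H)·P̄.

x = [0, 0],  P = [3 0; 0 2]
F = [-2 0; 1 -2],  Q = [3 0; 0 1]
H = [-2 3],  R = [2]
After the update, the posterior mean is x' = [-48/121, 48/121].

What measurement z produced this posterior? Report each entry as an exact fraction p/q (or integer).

x̄ = F·x = [0, 0]
P̄ = F·P·Fᵀ + Q = [15 -6; -6 12]
S = H·P̄·Hᵀ + R = [242]
K = P̄·Hᵀ·S⁻¹ = [-24/121; 24/121]
x' − x̄ = [-48/121, 48/121] = K·y
y = (KᵀK)⁻¹·Kᵀ·(x' − x̄) = [2]
z = y + H·x̄ = [2] + [0] = [2]

z = [2]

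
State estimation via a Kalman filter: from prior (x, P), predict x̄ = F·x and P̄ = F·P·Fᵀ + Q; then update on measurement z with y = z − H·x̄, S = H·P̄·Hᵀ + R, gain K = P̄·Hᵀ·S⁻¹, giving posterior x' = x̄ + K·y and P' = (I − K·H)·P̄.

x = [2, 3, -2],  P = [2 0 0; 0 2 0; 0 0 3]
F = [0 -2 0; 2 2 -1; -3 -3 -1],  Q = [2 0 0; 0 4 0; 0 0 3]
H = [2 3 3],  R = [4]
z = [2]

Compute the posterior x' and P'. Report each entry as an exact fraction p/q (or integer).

x' = [-1250/299, 3418/299, -2408/299]
P' = [1966/299 -2072/299 804/299; -2072/299 6777/299 -5409/299; 804/299 -5409/299 4989/299]

x̄ = F·x = [-6, 12, -13]
P̄ = F·P·Fᵀ + Q = [10 -8 12; -8 23 -21; 12 -21 42]
y = z − H·x̄ = [17]
S = H·P̄·Hᵀ + R = [299]
K = P̄·Hᵀ·S⁻¹ = [32/299; -10/299; 87/299]
x' = x̄ + K·y = [-1250/299, 3418/299, -2408/299]
P' = (I − K·H)·P̄ = [1966/299 -2072/299 804/299; -2072/299 6777/299 -5409/299; 804/299 -5409/299 4989/299]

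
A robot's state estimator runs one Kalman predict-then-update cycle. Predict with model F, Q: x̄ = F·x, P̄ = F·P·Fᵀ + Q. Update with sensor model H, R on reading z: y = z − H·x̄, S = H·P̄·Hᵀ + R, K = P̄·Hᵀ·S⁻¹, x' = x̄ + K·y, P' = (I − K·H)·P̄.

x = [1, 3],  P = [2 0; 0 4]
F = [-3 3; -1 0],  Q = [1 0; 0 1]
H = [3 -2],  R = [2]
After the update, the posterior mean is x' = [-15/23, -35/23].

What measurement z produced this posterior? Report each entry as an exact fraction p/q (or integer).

z = [1]

x̄ = F·x = [6, -1]
P̄ = F·P·Fᵀ + Q = [55 6; 6 3]
S = H·P̄·Hᵀ + R = [437]
K = P̄·Hᵀ·S⁻¹ = [153/437; 12/437]
x' − x̄ = [-153/23, -12/23] = K·y
y = (KᵀK)⁻¹·Kᵀ·(x' − x̄) = [-19]
z = y + H·x̄ = [-19] + [20] = [1]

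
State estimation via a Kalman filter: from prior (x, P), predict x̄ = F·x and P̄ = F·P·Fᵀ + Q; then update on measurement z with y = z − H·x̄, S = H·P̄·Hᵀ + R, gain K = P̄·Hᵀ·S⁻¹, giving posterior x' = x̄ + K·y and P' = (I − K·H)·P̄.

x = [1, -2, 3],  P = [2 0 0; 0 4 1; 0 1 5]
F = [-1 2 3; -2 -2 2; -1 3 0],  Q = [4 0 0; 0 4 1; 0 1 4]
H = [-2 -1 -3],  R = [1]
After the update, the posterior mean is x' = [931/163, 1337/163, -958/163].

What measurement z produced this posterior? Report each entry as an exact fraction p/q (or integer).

z = [-2]

x̄ = F·x = [4, 8, -7]
P̄ = F·P·Fᵀ + Q = [79 16 35; 16 40 -13; 35 -13 42]
S = H·P̄·Hᵀ + R = [1141]
K = P̄·Hᵀ·S⁻¹ = [-279/1141; -33/1141; -183/1141]
x' − x̄ = [279/163, 33/163, 183/163] = K·y
y = (KᵀK)⁻¹·Kᵀ·(x' − x̄) = [-7]
z = y + H·x̄ = [-7] + [5] = [-2]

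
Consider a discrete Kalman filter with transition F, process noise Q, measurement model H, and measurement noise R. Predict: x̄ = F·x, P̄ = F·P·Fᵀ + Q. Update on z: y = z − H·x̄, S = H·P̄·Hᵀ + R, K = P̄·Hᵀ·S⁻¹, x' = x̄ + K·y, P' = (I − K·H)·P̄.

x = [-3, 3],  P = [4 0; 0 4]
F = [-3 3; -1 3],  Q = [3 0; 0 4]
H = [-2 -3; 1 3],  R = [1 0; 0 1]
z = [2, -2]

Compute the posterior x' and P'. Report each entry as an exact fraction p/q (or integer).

x̄ = F·x = [18, 12]
P̄ = F·P·Fᵀ + Q = [75 48; 48 44]
y = z − H·x̄ = [74, -56]
S = H·P̄·Hᵀ + R = [1273 -978; -978 760]
K = P̄·Hᵀ·S⁻¹ = [-4629/5498 -8745/10996; 690/2749 1539/2749]
x' = x̄ + K·y = [639/2749, -2136/2749]
P' = (I − K·H)·P̄ = [18003/10996 -2229/2749; -2229/2749 1256/2749]

x' = [639/2749, -2136/2749]
P' = [18003/10996 -2229/2749; -2229/2749 1256/2749]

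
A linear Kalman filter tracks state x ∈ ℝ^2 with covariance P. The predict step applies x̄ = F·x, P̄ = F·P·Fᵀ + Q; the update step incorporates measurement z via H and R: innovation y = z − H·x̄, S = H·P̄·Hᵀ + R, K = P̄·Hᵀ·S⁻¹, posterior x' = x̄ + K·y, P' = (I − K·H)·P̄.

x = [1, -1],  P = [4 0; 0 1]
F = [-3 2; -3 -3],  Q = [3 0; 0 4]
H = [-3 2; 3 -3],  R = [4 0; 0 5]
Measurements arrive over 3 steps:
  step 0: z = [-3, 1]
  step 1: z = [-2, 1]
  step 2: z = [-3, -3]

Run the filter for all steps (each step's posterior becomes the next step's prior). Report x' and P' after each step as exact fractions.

step 0: x' = [43/25, 33/25], P' = [34226/6575 40131/6575; 40131/6575 98747/13150]
step 1: x' = [-127151688/272225431, -306449225/272225431], P' = [820997504/272225431 970832394/272225431; 970832394/272225431 1245029129/272225431]
step 2: x' = [3125450294515/1729308423866, 7815797032317/3458616847732], P' = [2530246582775/864654211933 5974365375495/1729308423866; 5974365375495/1729308423866 15338018322395/3458616847732]

step 0: x̄ = F·x = [-5, 0]
step 0: P̄ = F·P·Fᵀ + Q = [43 30; 30 49]
step 0: y = z − H·x̄ = [-18, 16]
step 0: S = H·P̄·Hᵀ + R = [227 -231; -231 293]
step 0: K = P̄·Hᵀ·S⁻¹ = [-5604/6575 -3543/6575; -10823/13150 -11091/13150]
step 0: x' = x̄ + K·y = [43/25, 33/25]
step 0: P' = (I − K·H)·P̄ = [34226/6575 40131/6575; 40131/6575 98747/13150]
step 1: x̄ = F·x = [-63/25, -228/25]
step 1: P̄ = F·P·Fᵀ + Q = [43681/6575 132186/6575; 132186/6575 3002107/13150]
step 1: y = z − H·x̄ = [217/25, -94/5]
step 1: S = H·P̄·Hᵀ + R = [4837411/6575 -1483332/1315; -1483332/1315 924491/526]
step 1: K = P̄·Hᵀ·S⁻¹ = [-1835661/3834161 -89900934/272225431; -1487461/3834161 -164518041/272225431]
step 1: x' = x̄ + K·y = [-127151688/272225431, -306449225/272225431]
step 1: P' = (I − K·H)·P̄ = [820997504/272225431 970832394/272225431; 970832394/272225431 1245029129/272225431]
step 2: x̄ = F·x = [-3259766/3834161, 1300802739/272225431]
step 2: P̄ = F·P·Fᵀ + Q = [21630727/3834161 39877464/3834161; 39877464/3834161 37158124513/272225431]
step 2: y = z − H·x̄ = [-4112611929/272225431, 3780062082/272225431]
step 2: S = H·P̄·Hᵀ + R = [129567835001/272225431 -194301282471/272225431; -194301282471/272225431 298642883333/272225431]
step 2: K = P̄·Hᵀ·S⁻¹ = [-808187186415/1729308423866 -548323325967/1729308423866; -1292538902045/3458616847732 -2033572542843/3458616847732]
step 2: x' = x̄ + K·y = [3125450294515/1729308423866, 7815797032317/3458616847732]
step 2: P' = (I − K·H)·P̄ = [2530246582775/864654211933 5974365375495/1729308423866; 5974365375495/1729308423866 15338018322395/3458616847732]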